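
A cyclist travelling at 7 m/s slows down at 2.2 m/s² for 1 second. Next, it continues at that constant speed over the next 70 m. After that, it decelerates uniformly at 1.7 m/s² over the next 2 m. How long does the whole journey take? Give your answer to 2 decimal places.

16.04 s

Phase 1 (decelerating): v₀ = 7.00 m/s, a = -2.2 m/s².
v = v₀ + at = 7.00 + (-2.2)(1) = 4.80 m/s
Δx = v₀t + ½at² = 7.00·1 + 0.5·-2.2·1² = 5.90 m

Phase 2 (constant speed): v₀ = 4.80 m/s, a = 0 m/s².
Constant speed: t = d/v = 70/4.80 = 14.6 s

Phase 3 (decelerating): v₀ = 4.80 m/s, a = -1.7 m/s².
v² = v₀² + 2aΔx = 4.80² + 2·-1.7·2 = 16.2 → v = 4.03 m/s
t = (v − v₀)/a = (4.03 − 4.80)/-1.7 = 0.453 s
Total time = 1.00 + 14.6 + 0.453 = 16.0 s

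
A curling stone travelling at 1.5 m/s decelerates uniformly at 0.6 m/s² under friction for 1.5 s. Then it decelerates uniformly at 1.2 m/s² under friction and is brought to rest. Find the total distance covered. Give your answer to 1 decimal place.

1.7 m

Phase 1 (decelerating): v₀ = 1.50 m/s, a = -0.6 m/s².
v = v₀ + at = 1.50 + (-0.6)(1.5) = 0.600 m/s
Δx = v₀t + ½at² = 1.50·1.5 + 0.5·-0.6·1.5² = 1.58 m

Phase 2 (decelerating): v₀ = 0.600 m/s, a = -1.2 m/s².
v = v₀ + at → t = (0 − 0.600) / -1.2 = 0.500 s
v² = v₀² + 2aΔx → Δx = (0² − 0.600²)/(2·-1.2) = 0.150 m
Total distance = 1.58 + 0.150 = 1.73 m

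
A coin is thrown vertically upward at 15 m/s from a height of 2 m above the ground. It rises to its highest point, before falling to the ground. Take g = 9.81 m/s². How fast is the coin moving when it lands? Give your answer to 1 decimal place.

16.3 m/s

Phase 1 (rising): v₀ = 15.0 m/s, a = -9.81 m/s².
v = v₀ + at → t = (0 − 15.0) / -9.81 = 1.53 s
v² = v₀² + 2aΔx → Δx = (0² − 15.0²)/(2·-9.81) = 11.5 m

Phase 2 (falling): v₀ = 0 m/s, a = -9.81 m/s².
Falls 13.5 m from rest: t = √(2·13.5/9.81) = 1.66 s; v = g·t = 16.3 m/s.
Final speed = 16.3 m/s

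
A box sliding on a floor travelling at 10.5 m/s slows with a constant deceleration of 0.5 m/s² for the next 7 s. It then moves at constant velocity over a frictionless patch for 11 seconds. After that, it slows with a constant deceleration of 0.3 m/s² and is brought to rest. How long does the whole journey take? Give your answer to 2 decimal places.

Phase 1 (decelerating): v₀ = 10.5 m/s, a = -0.5 m/s².
v = v₀ + at = 10.5 + (-0.5)(7) = 7.00 m/s
Δx = v₀t + ½at² = 10.5·7 + 0.5·-0.5·7² = 61.2 m

Phase 2 (constant speed): v₀ = 7.00 m/s, a = 0 m/s².
v = v₀ + at = 7.00 + (0)(11) = 7.00 m/s
Δx = v₀t + ½at² = 7.00·11 + 0.5·0·11² = 77.0 m

Phase 3 (decelerating): v₀ = 7.00 m/s, a = -0.3 m/s².
v = v₀ + at → t = (0 − 7.00) / -0.3 = 23.3 s
v² = v₀² + 2aΔx → Δx = (0² − 7.00²)/(2·-0.3) = 81.7 m
Total time = 7.00 + 11.0 + 23.3 = 41.3 s

41.33 s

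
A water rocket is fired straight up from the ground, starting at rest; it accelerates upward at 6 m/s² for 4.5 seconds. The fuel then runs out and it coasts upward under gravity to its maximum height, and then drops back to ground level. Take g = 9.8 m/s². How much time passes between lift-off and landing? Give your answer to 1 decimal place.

Phase 1 (powered ascent): v₀ = 0 m/s, a = 6 m/s².
v = v₀ + at = 0 + (6)(4.5) = 27.0 m/s
Δx = v₀t + ½at² = 0·4.5 + 0.5·6·4.5² = 60.8 m

Phase 2 (coasting upward): v₀ = 27.0 m/s, a = -9.8 m/s².
v = v₀ + at → t = (0 − 27.0) / -9.8 = 2.76 s
v² = v₀² + 2aΔx → Δx = (0² − 27.0²)/(2·-9.8) = 37.2 m

Phase 3 (free fall): v₀ = 0 m/s, a = -9.8 m/s².
Falls 97.9 m from rest: t = √(2·97.9/9.8) = 4.47 s; v = g·t = 43.8 m/s.
Total time = 4.50 + 2.76 + 4.47 = 11.7 s

11.7 s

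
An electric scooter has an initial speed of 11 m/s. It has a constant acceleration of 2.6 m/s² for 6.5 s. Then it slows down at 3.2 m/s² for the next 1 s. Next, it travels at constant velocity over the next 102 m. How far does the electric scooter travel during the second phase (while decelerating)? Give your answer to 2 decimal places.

Phase 1 (accelerating): v₀ = 11.0 m/s, a = 2.6 m/s².
v = v₀ + at = 11.0 + (2.6)(6.5) = 27.9 m/s
Δx = v₀t + ½at² = 11.0·6.5 + 0.5·2.6·6.5² = 126 m

Phase 2 (decelerating): v₀ = 27.9 m/s, a = -3.2 m/s².
v = v₀ + at = 27.9 + (-3.2)(1) = 24.7 m/s
Δx = v₀t + ½at² = 27.9·1 + 0.5·-3.2·1² = 26.3 m
Distance in phase 2 = 26.3 m

26.30 m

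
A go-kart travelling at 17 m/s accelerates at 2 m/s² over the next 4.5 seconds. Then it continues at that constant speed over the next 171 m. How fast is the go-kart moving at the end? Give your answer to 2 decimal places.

Phase 1 (accelerating): v₀ = 17.0 m/s, a = 2 m/s².
v = v₀ + at = 17.0 + (2)(4.5) = 26.0 m/s
Δx = v₀t + ½at² = 17.0·4.5 + 0.5·2·4.5² = 96.8 m

Phase 2 (constant speed): v₀ = 26.0 m/s, a = 0 m/s².
Constant speed: t = d/v = 171/26.0 = 6.58 s
Final speed = 26.0 m/s

26.00 m/s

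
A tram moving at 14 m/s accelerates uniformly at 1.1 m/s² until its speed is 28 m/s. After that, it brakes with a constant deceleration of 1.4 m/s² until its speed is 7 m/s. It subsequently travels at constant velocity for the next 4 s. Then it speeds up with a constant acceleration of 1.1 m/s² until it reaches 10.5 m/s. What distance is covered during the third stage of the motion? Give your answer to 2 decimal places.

Phase 1 (accelerating): v₀ = 14.0 m/s, a = 1.1 m/s².
v = v₀ + at → t = (28 − 14.0) / 1.1 = 12.7 s
v² = v₀² + 2aΔx → Δx = (28² − 14.0²)/(2·1.1) = 267 m

Phase 2 (decelerating): v₀ = 28.0 m/s, a = -1.4 m/s².
v = v₀ + at → t = (7 − 28.0) / -1.4 = 15.0 s
v² = v₀² + 2aΔx → Δx = (7² − 28.0²)/(2·-1.4) = 262 m

Phase 3 (constant speed): v₀ = 7.00 m/s, a = 0 m/s².
v = v₀ + at = 7.00 + (0)(4) = 7.00 m/s
Δx = v₀t + ½at² = 7.00·4 + 0.5·0·4² = 28.0 m
Distance in phase 3 = 28.0 m

28.00 m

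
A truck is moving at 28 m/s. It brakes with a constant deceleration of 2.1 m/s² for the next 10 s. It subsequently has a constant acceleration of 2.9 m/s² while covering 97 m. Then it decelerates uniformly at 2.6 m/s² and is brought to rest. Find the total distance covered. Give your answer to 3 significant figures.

390 m

Phase 1 (decelerating): v₀ = 28.0 m/s, a = -2.1 m/s².
v = v₀ + at = 28.0 + (-2.1)(10) = 7.00 m/s
Δx = v₀t + ½at² = 28.0·10 + 0.5·-2.1·10² = 175 m

Phase 2 (accelerating): v₀ = 7.00 m/s, a = 2.9 m/s².
v² = v₀² + 2aΔx = 7.00² + 2·2.9·97 = 612 → v = 24.7 m/s
t = (v − v₀)/a = (24.7 − 7.00)/2.9 = 6.11 s

Phase 3 (decelerating): v₀ = 24.7 m/s, a = -2.6 m/s².
v = v₀ + at → t = (0 − 24.7) / -2.6 = 9.51 s
v² = v₀² + 2aΔx → Δx = (0² − 24.7²)/(2·-2.6) = 118 m
Total distance = 175 + 97.0 + 118 = 390 m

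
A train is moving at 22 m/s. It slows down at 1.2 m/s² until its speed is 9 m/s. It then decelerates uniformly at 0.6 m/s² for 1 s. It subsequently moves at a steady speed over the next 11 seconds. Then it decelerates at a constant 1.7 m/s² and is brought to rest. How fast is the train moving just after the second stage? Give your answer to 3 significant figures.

Phase 1 (decelerating): v₀ = 22.0 m/s, a = -1.2 m/s².
v = v₀ + at → t = (9 − 22.0) / -1.2 = 10.8 s
v² = v₀² + 2aΔx → Δx = (9² − 22.0²)/(2·-1.2) = 168 m

Phase 2 (decelerating): v₀ = 9.00 m/s, a = -0.6 m/s².
v = v₀ + at = 9.00 + (-0.6)(1) = 8.40 m/s
Δx = v₀t + ½at² = 9.00·1 + 0.5·-0.6·1² = 8.70 m
Speed at end of phase 2 = 8.40 m/s

8.40 m/s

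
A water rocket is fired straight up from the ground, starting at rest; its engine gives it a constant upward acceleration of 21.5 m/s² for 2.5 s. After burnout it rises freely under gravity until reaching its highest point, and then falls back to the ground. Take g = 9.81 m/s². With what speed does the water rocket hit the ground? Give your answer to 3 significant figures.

64.9 m/s

Phase 1 (powered ascent): v₀ = 0 m/s, a = 21.5 m/s².
v = v₀ + at = 0 + (21.5)(2.5) = 53.8 m/s
Δx = v₀t + ½at² = 0·2.5 + 0.5·21.5·2.5² = 67.2 m

Phase 2 (coasting upward): v₀ = 53.8 m/s, a = -9.81 m/s².
v = v₀ + at → t = (0 − 53.8) / -9.81 = 5.48 s
v² = v₀² + 2aΔx → Δx = (0² − 53.8²)/(2·-9.81) = 147 m

Phase 3 (free fall): v₀ = 0 m/s, a = -9.81 m/s².
Falls 214 m from rest: t = √(2·214/9.81) = 6.61 s; v = g·t = 64.9 m/s.
Impact speed = 64.9 m/s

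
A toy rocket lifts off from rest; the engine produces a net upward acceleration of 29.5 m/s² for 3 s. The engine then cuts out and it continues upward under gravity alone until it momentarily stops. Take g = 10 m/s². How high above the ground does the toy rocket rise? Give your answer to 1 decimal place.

524.4 m

Phase 1 (powered ascent): v₀ = 0 m/s, a = 29.5 m/s².
v = v₀ + at = 0 + (29.5)(3) = 88.5 m/s
Δx = v₀t + ½at² = 0·3 + 0.5·29.5·3² = 133 m

Phase 2 (coasting upward): v₀ = 88.5 m/s, a = -10 m/s².
v = v₀ + at → t = (0 − 88.5) / -10 = 8.85 s
v² = v₀² + 2aΔx → Δx = (0² − 88.5²)/(2·-10) = 392 m
Maximum height = 133 + 392 = 524 m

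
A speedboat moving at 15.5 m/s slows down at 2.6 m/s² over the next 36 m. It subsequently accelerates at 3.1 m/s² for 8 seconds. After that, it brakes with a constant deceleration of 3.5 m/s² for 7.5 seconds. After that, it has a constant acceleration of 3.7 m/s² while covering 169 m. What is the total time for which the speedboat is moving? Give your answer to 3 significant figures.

26.8 s

Phase 1 (decelerating): v₀ = 15.5 m/s, a = -2.6 m/s².
v² = v₀² + 2aΔx = 15.5² + 2·-2.6·36 = 53.0 → v = 7.28 m/s
t = (v − v₀)/a = (7.28 − 15.5)/-2.6 = 3.16 s

Phase 2 (accelerating): v₀ = 7.28 m/s, a = 3.1 m/s².
v = v₀ + at = 7.28 + (3.1)(8) = 32.1 m/s
Δx = v₀t + ½at² = 7.28·8 + 0.5·3.1·8² = 157 m

Phase 3 (decelerating): v₀ = 32.1 m/s, a = -3.5 m/s².
v = v₀ + at = 32.1 + (-3.5)(7.5) = 5.83 m/s
Δx = v₀t + ½at² = 32.1·7.5 + 0.5·-3.5·7.5² = 142 m

Phase 4 (accelerating): v₀ = 5.83 m/s, a = 3.7 m/s².
v² = v₀² + 2aΔx = 5.83² + 2·3.7·169 = 1280 → v = 35.8 m/s
t = (v − v₀)/a = (35.8 − 5.83)/3.7 = 8.11 s
Total time = 3.16 + 8.00 + 7.50 + 8.11 = 26.8 s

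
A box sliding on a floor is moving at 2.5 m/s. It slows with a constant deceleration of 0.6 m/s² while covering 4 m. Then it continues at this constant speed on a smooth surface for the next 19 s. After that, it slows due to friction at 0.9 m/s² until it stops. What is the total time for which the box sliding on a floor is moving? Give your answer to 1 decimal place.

Phase 1 (decelerating): v₀ = 2.50 m/s, a = -0.6 m/s².
v² = v₀² + 2aΔx = 2.50² + 2·-0.6·4 = 1.45 → v = 1.20 m/s
t = (v − v₀)/a = (1.20 − 2.50)/-0.6 = 2.16 s

Phase 2 (constant speed): v₀ = 1.20 m/s, a = 0 m/s².
v = v₀ + at = 1.20 + (0)(19) = 1.20 m/s
Δx = v₀t + ½at² = 1.20·19 + 0.5·0·19² = 22.9 m

Phase 3 (decelerating): v₀ = 1.20 m/s, a = -0.9 m/s².
v = v₀ + at → t = (0 − 1.20) / -0.9 = 1.34 s
v² = v₀² + 2aΔx → Δx = (0² − 1.20²)/(2·-0.9) = 0.806 m
Total time = 2.16 + 19.0 + 1.34 = 22.5 s

22.5 s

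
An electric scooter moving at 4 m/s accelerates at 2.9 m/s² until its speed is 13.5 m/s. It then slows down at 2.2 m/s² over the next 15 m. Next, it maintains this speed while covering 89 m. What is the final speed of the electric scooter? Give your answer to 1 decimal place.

10.8 m/s

Phase 1 (accelerating): v₀ = 4.00 m/s, a = 2.9 m/s².
v = v₀ + at → t = (13.5 − 4.00) / 2.9 = 3.28 s
v² = v₀² + 2aΔx → Δx = (13.5² − 4.00²)/(2·2.9) = 28.7 m

Phase 2 (decelerating): v₀ = 13.5 m/s, a = -2.2 m/s².
v² = v₀² + 2aΔx = 13.5² + 2·-2.2·15 = 116 → v = 10.8 m/s
t = (v − v₀)/a = (10.8 − 13.5)/-2.2 = 1.24 s

Phase 3 (constant speed): v₀ = 10.8 m/s, a = 0 m/s².
Constant speed: t = d/v = 89/10.8 = 8.25 s
Final speed = 10.8 m/s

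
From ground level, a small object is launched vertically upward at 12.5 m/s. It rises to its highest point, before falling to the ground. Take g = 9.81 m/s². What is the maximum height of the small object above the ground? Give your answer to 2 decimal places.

7.96 m

Phase 1 (rising): v₀ = 12.5 m/s, a = -9.81 m/s².
v = v₀ + at → t = (0 − 12.5) / -9.81 = 1.27 s
v² = v₀² + 2aΔx → Δx = (0² − 12.5²)/(2·-9.81) = 7.96 m
Maximum height = 7.96 m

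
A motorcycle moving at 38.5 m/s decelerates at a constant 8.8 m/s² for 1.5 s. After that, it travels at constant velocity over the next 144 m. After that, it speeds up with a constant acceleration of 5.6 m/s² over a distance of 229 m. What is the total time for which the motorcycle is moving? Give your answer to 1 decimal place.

12.8 s

Phase 1 (decelerating): v₀ = 38.5 m/s, a = -8.8 m/s².
v = v₀ + at = 38.5 + (-8.8)(1.5) = 25.3 m/s
Δx = v₀t + ½at² = 38.5·1.5 + 0.5·-8.8·1.5² = 47.9 m

Phase 2 (constant speed): v₀ = 25.3 m/s, a = 0 m/s².
Constant speed: t = d/v = 144/25.3 = 5.69 s

Phase 3 (accelerating): v₀ = 25.3 m/s, a = 5.6 m/s².
v² = v₀² + 2aΔx = 25.3² + 2·5.6·229 = 3200 → v = 56.6 m/s
t = (v − v₀)/a = (56.6 − 25.3)/5.6 = 5.59 s
Total time = 1.50 + 5.69 + 5.59 = 12.8 s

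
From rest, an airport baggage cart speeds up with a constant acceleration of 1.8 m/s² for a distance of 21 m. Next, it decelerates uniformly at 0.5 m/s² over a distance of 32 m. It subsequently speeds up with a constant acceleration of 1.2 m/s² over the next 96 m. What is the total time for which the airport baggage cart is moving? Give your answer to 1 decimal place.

17.3 s

Phase 1 (accelerating): v₀ = 0 m/s, a = 1.8 m/s².
v² = v₀² + 2aΔx = 0² + 2·1.8·21 = 75.6 → v = 8.69 m/s
t = (v − v₀)/a = (8.69 − 0)/1.8 = 4.83 s

Phase 2 (decelerating): v₀ = 8.69 m/s, a = -0.5 m/s².
v² = v₀² + 2aΔx = 8.69² + 2·-0.5·32 = 43.6 → v = 6.60 m/s
t = (v − v₀)/a = (6.60 − 8.69)/-0.5 = 4.18 s

Phase 3 (accelerating): v₀ = 6.60 m/s, a = 1.2 m/s².
v² = v₀² + 2aΔx = 6.60² + 2·1.2·96 = 274 → v = 16.6 m/s
t = (v − v₀)/a = (16.6 − 6.60)/1.2 = 8.29 s
Total time = 4.83 + 4.18 + 8.29 = 17.3 s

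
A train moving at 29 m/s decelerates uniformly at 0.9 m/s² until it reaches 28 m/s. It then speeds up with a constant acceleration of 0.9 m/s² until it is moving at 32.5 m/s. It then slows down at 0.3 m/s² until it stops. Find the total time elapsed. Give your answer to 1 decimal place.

Phase 1 (decelerating): v₀ = 29.0 m/s, a = -0.9 m/s².
v = v₀ + at → t = (28 − 29.0) / -0.9 = 1.11 s
v² = v₀² + 2aΔx → Δx = (28² − 29.0²)/(2·-0.9) = 31.7 m

Phase 2 (accelerating): v₀ = 28.0 m/s, a = 0.9 m/s².
v = v₀ + at → t = (32.5 − 28.0) / 0.9 = 5.00 s
v² = v₀² + 2aΔx → Δx = (32.5² − 28.0²)/(2·0.9) = 151 m

Phase 3 (decelerating): v₀ = 32.5 m/s, a = -0.3 m/s².
v = v₀ + at → t = (0 − 32.5) / -0.3 = 108 s
v² = v₀² + 2aΔx → Δx = (0² − 32.5²)/(2·-0.3) = 1760 m
Total time = 1.11 + 5.00 + 108 = 114 s

114.4 s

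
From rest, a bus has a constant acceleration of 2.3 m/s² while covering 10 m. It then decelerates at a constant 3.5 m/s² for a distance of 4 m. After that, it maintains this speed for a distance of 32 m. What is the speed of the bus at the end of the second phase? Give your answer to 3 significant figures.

4.24 m/s

Phase 1 (accelerating): v₀ = 0 m/s, a = 2.3 m/s².
v² = v₀² + 2aΔx = 0² + 2·2.3·10 = 46.0 → v = 6.78 m/s
t = (v − v₀)/a = (6.78 − 0)/2.3 = 2.95 s

Phase 2 (decelerating): v₀ = 6.78 m/s, a = -3.5 m/s².
v² = v₀² + 2aΔx = 6.78² + 2·-3.5·4 = 18.0 → v = 4.24 m/s
t = (v − v₀)/a = (4.24 − 6.78)/-3.5 = 0.726 s
Speed at end of phase 2 = 4.24 m/s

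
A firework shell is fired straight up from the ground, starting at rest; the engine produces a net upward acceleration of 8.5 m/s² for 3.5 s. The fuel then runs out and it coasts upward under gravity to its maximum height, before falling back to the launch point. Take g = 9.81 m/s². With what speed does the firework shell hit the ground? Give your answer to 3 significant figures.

43.7 m/s

Phase 1 (powered ascent): v₀ = 0 m/s, a = 8.5 m/s².
v = v₀ + at = 0 + (8.5)(3.5) = 29.8 m/s
Δx = v₀t + ½at² = 0·3.5 + 0.5·8.5·3.5² = 52.1 m

Phase 2 (coasting upward): v₀ = 29.8 m/s, a = -9.81 m/s².
v = v₀ + at → t = (0 − 29.8) / -9.81 = 3.03 s
v² = v₀² + 2aΔx → Δx = (0² − 29.8²)/(2·-9.81) = 45.1 m

Phase 3 (free fall): v₀ = 0 m/s, a = -9.81 m/s².
Falls 97.2 m from rest: t = √(2·97.2/9.81) = 4.45 s; v = g·t = 43.7 m/s.
Impact speed = 43.7 m/s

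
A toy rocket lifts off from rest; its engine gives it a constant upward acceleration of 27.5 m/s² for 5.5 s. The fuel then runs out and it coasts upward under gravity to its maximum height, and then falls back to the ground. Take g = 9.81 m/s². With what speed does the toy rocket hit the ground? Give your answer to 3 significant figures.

176 m/s

Phase 1 (powered ascent): v₀ = 0 m/s, a = 27.5 m/s².
v = v₀ + at = 0 + (27.5)(5.5) = 151 m/s
Δx = v₀t + ½at² = 0·5.5 + 0.5·27.5·5.5² = 416 m

Phase 2 (coasting upward): v₀ = 151 m/s, a = -9.81 m/s².
v = v₀ + at → t = (0 − 151) / -9.81 = 15.4 s
v² = v₀² + 2aΔx → Δx = (0² − 151²)/(2·-9.81) = 1170 m

Phase 3 (free fall): v₀ = 0 m/s, a = -9.81 m/s².
Falls 1580 m from rest: t = √(2·1580/9.81) = 18.0 s; v = g·t = 176 m/s.
Impact speed = 176 m/s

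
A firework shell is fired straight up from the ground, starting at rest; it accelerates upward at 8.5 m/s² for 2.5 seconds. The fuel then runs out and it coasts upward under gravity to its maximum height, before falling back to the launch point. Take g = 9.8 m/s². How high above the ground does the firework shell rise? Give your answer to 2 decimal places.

49.60 m

Phase 1 (powered ascent): v₀ = 0 m/s, a = 8.5 m/s².
v = v₀ + at = 0 + (8.5)(2.5) = 21.2 m/s
Δx = v₀t + ½at² = 0·2.5 + 0.5·8.5·2.5² = 26.6 m

Phase 2 (coasting upward): v₀ = 21.2 m/s, a = -9.8 m/s².
v = v₀ + at → t = (0 − 21.2) / -9.8 = 2.17 s
v² = v₀² + 2aΔx → Δx = (0² − 21.2²)/(2·-9.8) = 23.0 m
Maximum height = 26.6 + 23.0 = 49.6 m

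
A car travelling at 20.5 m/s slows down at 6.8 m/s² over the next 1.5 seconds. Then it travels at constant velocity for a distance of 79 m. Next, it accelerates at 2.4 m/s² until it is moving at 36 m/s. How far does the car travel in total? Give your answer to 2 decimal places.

Phase 1 (decelerating): v₀ = 20.5 m/s, a = -6.8 m/s².
v = v₀ + at = 20.5 + (-6.8)(1.5) = 10.3 m/s
Δx = v₀t + ½at² = 20.5·1.5 + 0.5·-6.8·1.5² = 23.1 m

Phase 2 (constant speed): v₀ = 10.3 m/s, a = 0 m/s².
Constant speed: t = d/v = 79/10.3 = 7.67 s

Phase 3 (accelerating): v₀ = 10.3 m/s, a = 2.4 m/s².
v = v₀ + at → t = (36 − 10.3) / 2.4 = 10.7 s
v² = v₀² + 2aΔx → Δx = (36² − 10.3²)/(2·2.4) = 248 m
Total distance = 23.1 + 79.0 + 248 = 350 m

350.00 m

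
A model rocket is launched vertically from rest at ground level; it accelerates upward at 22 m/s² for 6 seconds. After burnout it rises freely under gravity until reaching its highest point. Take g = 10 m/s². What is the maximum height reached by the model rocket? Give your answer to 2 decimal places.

Phase 1 (powered ascent): v₀ = 0 m/s, a = 22 m/s².
v = v₀ + at = 0 + (22)(6) = 132 m/s
Δx = v₀t + ½at² = 0·6 + 0.5·22·6² = 396 m

Phase 2 (coasting upward): v₀ = 132 m/s, a = -10 m/s².
v = v₀ + at → t = (0 − 132) / -10 = 13.2 s
v² = v₀² + 2aΔx → Δx = (0² − 132²)/(2·-10) = 871 m
Maximum height = 396 + 871 = 1270 m

1267.20 m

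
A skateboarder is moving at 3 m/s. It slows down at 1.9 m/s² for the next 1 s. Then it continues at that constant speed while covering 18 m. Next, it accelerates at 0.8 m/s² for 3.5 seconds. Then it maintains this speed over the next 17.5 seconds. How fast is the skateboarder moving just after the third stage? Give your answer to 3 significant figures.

3.90 m/s

Phase 1 (decelerating): v₀ = 3.00 m/s, a = -1.9 m/s².
v = v₀ + at = 3.00 + (-1.9)(1) = 1.10 m/s
Δx = v₀t + ½at² = 3.00·1 + 0.5·-1.9·1² = 2.05 m

Phase 2 (constant speed): v₀ = 1.10 m/s, a = 0 m/s².
Constant speed: t = d/v = 18/1.10 = 16.4 s

Phase 3 (accelerating): v₀ = 1.10 m/s, a = 0.8 m/s².
v = v₀ + at = 1.10 + (0.8)(3.5) = 3.90 m/s
Δx = v₀t + ½at² = 1.10·3.5 + 0.5·0.8·3.5² = 8.75 m
Speed at end of phase 3 = 3.90 m/s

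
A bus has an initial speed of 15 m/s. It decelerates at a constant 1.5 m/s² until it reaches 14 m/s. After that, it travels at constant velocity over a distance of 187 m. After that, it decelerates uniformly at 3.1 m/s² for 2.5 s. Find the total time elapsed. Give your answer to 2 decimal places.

16.52 s

Phase 1 (decelerating): v₀ = 15.0 m/s, a = -1.5 m/s².
v = v₀ + at → t = (14 − 15.0) / -1.5 = 0.667 s
v² = v₀² + 2aΔx → Δx = (14² − 15.0²)/(2·-1.5) = 9.67 m

Phase 2 (constant speed): v₀ = 14.0 m/s, a = 0 m/s².
Constant speed: t = d/v = 187/14.0 = 13.4 s

Phase 3 (decelerating): v₀ = 14.0 m/s, a = -3.1 m/s².
v = v₀ + at = 14.0 + (-3.1)(2.5) = 6.25 m/s
Δx = v₀t + ½at² = 14.0·2.5 + 0.5·-3.1·2.5² = 25.3 m
Total time = 0.667 + 13.4 + 2.50 = 16.5 s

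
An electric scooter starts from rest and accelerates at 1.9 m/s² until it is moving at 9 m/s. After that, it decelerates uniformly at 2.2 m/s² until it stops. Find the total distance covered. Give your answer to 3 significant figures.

Phase 1 (accelerating): v₀ = 0 m/s, a = 1.9 m/s².
v = v₀ + at → t = (9 − 0) / 1.9 = 4.74 s
v² = v₀² + 2aΔx → Δx = (9² − 0²)/(2·1.9) = 21.3 m

Phase 2 (decelerating): v₀ = 9.00 m/s, a = -2.2 m/s².
v = v₀ + at → t = (0 − 9.00) / -2.2 = 4.09 s
v² = v₀² + 2aΔx → Δx = (0² − 9.00²)/(2·-2.2) = 18.4 m
Total distance = 21.3 + 18.4 = 39.7 m

39.7 m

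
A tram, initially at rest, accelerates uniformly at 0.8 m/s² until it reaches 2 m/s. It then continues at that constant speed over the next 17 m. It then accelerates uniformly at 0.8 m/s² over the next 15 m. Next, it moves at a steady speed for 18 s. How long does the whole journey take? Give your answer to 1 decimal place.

33.1 s

Phase 1 (accelerating): v₀ = 0 m/s, a = 0.8 m/s².
v = v₀ + at → t = (2 − 0) / 0.8 = 2.50 s
v² = v₀² + 2aΔx → Δx = (2² − 0²)/(2·0.8) = 2.50 m

Phase 2 (constant speed): v₀ = 2.00 m/s, a = 0 m/s².
Constant speed: t = d/v = 17/2.00 = 8.50 s

Phase 3 (accelerating): v₀ = 2.00 m/s, a = 0.8 m/s².
v² = v₀² + 2aΔx = 2.00² + 2·0.8·15 = 28.0 → v = 5.29 m/s
t = (v − v₀)/a = (5.29 − 2.00)/0.8 = 4.11 s

Phase 4 (constant speed): v₀ = 5.29 m/s, a = 0 m/s².
v = v₀ + at = 5.29 + (0)(18) = 5.29 m/s
Δx = v₀t + ½at² = 5.29·18 + 0.5·0·18² = 95.2 m
Total time = 2.50 + 8.50 + 4.11 + 18.0 = 33.1 s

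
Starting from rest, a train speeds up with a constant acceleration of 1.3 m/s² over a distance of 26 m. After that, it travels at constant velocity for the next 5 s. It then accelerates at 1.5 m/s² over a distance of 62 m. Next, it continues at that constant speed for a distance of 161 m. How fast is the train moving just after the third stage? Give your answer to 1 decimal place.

15.9 m/s

Phase 1 (accelerating): v₀ = 0 m/s, a = 1.3 m/s².
v² = v₀² + 2aΔx = 0² + 2·1.3·26 = 67.6 → v = 8.22 m/s
t = (v − v₀)/a = (8.22 − 0)/1.3 = 6.32 s

Phase 2 (constant speed): v₀ = 8.22 m/s, a = 0 m/s².
v = v₀ + at = 8.22 + (0)(5) = 8.22 m/s
Δx = v₀t + ½at² = 8.22·5 + 0.5·0·5² = 41.1 m

Phase 3 (accelerating): v₀ = 8.22 m/s, a = 1.5 m/s².
v² = v₀² + 2aΔx = 8.22² + 2·1.5·62 = 254 → v = 15.9 m/s
t = (v − v₀)/a = (15.9 − 8.22)/1.5 = 5.14 s
Speed at end of phase 3 = 15.9 m/s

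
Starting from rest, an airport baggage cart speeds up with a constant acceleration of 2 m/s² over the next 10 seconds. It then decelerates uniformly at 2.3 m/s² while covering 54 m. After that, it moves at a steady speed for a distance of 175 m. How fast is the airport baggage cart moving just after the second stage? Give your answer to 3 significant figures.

Phase 1 (accelerating): v₀ = 0 m/s, a = 2 m/s².
v = v₀ + at = 0 + (2)(10) = 20.0 m/s
Δx = v₀t + ½at² = 0·10 + 0.5·2·10² = 100 m

Phase 2 (decelerating): v₀ = 20.0 m/s, a = -2.3 m/s².
v² = v₀² + 2aΔx = 20.0² + 2·-2.3·54 = 152 → v = 12.3 m/s
t = (v − v₀)/a = (12.3 − 20.0)/-2.3 = 3.34 s
Speed at end of phase 2 = 12.3 m/s

12.3 m/s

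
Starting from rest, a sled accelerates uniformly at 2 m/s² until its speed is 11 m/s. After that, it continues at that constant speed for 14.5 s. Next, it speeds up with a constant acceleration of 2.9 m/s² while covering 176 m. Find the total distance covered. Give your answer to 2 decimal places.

365.75 m

Phase 1 (accelerating): v₀ = 0 m/s, a = 2 m/s².
v = v₀ + at → t = (11 − 0) / 2 = 5.50 s
v² = v₀² + 2aΔx → Δx = (11² − 0²)/(2·2) = 30.2 m

Phase 2 (constant speed): v₀ = 11.0 m/s, a = 0 m/s².
v = v₀ + at = 11.0 + (0)(14.5) = 11.0 m/s
Δx = v₀t + ½at² = 11.0·14.5 + 0.5·0·14.5² = 160 m

Phase 3 (accelerating): v₀ = 11.0 m/s, a = 2.9 m/s².
v² = v₀² + 2aΔx = 11.0² + 2·2.9·176 = 1140 → v = 33.8 m/s
t = (v − v₀)/a = (33.8 − 11.0)/2.9 = 7.86 s
Total distance = 30.2 + 160 + 176 = 366 m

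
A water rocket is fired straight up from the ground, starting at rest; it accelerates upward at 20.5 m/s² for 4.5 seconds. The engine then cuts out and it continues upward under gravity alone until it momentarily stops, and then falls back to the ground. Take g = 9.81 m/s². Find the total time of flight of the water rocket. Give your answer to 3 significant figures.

Phase 1 (powered ascent): v₀ = 0 m/s, a = 20.5 m/s².
v = v₀ + at = 0 + (20.5)(4.5) = 92.2 m/s
Δx = v₀t + ½at² = 0·4.5 + 0.5·20.5·4.5² = 208 m

Phase 2 (coasting upward): v₀ = 92.2 m/s, a = -9.81 m/s².
v = v₀ + at → t = (0 − 92.2) / -9.81 = 9.40 s
v² = v₀² + 2aΔx → Δx = (0² − 92.2²)/(2·-9.81) = 434 m

Phase 3 (free fall): v₀ = 0 m/s, a = -9.81 m/s².
Falls 641 m from rest: t = √(2·641/9.81) = 11.4 s; v = g·t = 112 m/s.
Total time = 4.50 + 9.40 + 11.4 = 25.3 s

25.3 s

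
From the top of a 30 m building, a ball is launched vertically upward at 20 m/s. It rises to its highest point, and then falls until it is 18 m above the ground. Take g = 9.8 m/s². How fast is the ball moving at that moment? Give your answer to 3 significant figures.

Phase 1 (rising): v₀ = 20.0 m/s, a = -9.8 m/s².
v = v₀ + at → t = (0 − 20.0) / -9.8 = 2.04 s
v² = v₀² + 2aΔx → Δx = (0² − 20.0²)/(2·-9.8) = 20.4 m

Phase 2 (falling): v₀ = 0 m/s, a = -9.8 m/s².
Falls 32.4 m from rest: t = √(2·32.4/9.8) = 2.57 s; v = g·t = 25.2 m/s.
Final speed = 25.2 m/s

25.2 m/s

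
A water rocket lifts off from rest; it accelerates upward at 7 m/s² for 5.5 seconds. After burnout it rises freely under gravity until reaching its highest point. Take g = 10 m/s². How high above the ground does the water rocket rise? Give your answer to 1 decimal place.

Phase 1 (powered ascent): v₀ = 0 m/s, a = 7 m/s².
v = v₀ + at = 0 + (7)(5.5) = 38.5 m/s
Δx = v₀t + ½at² = 0·5.5 + 0.5·7·5.5² = 106 m

Phase 2 (coasting upward): v₀ = 38.5 m/s, a = -10 m/s².
v = v₀ + at → t = (0 − 38.5) / -10 = 3.85 s
v² = v₀² + 2aΔx → Δx = (0² − 38.5²)/(2·-10) = 74.1 m
Maximum height = 106 + 74.1 = 180 m

180.0 m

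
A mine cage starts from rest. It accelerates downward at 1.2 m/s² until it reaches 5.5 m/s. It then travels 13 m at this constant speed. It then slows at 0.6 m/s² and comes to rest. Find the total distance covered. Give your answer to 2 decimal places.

50.81 m

Phase 1 (accelerating): v₀ = 0 m/s, a = 1.2 m/s².
v = v₀ + at → t = (5.5 − 0) / 1.2 = 4.58 s
v² = v₀² + 2aΔx → Δx = (5.5² − 0²)/(2·1.2) = 12.6 m

Phase 2 (constant speed): v₀ = 5.50 m/s, a = 0 m/s².
Constant speed: t = d/v = 13/5.50 = 2.36 s

Phase 3 (decelerating): v₀ = 5.50 m/s, a = -0.6 m/s².
v = v₀ + at → t = (0 − 5.50) / -0.6 = 9.17 s
v² = v₀² + 2aΔx → Δx = (0² − 5.50²)/(2·-0.6) = 25.2 m
Total distance = 12.6 + 13.0 + 25.2 = 50.8 m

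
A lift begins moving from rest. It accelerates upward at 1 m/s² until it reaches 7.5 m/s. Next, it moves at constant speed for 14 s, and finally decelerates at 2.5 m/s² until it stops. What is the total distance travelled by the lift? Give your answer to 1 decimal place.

144.4 m

Phase 1 (accelerating): v₀ = 0 m/s, a = 1 m/s².
v = v₀ + at → t = (7.5 − 0) / 1 = 7.50 s
v² = v₀² + 2aΔx → Δx = (7.5² − 0²)/(2·1) = 28.1 m

Phase 2 (constant speed): v₀ = 7.50 m/s, a = 0 m/s².
v = v₀ + at = 7.50 + (0)(14) = 7.50 m/s
Δx = v₀t + ½at² = 7.50·14 + 0.5·0·14² = 105 m

Phase 3 (decelerating): v₀ = 7.50 m/s, a = -2.5 m/s².
v = v₀ + at → t = (0 − 7.50) / -2.5 = 3.00 s
v² = v₀² + 2aΔx → Δx = (0² − 7.50²)/(2·-2.5) = 11.2 m
Total distance = 28.1 + 105 + 11.2 = 144 m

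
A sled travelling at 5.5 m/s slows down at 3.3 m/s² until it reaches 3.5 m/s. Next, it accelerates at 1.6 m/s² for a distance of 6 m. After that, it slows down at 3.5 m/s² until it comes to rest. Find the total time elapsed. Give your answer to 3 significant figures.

3.53 s

Phase 1 (decelerating): v₀ = 5.50 m/s, a = -3.3 m/s².
v = v₀ + at → t = (3.5 − 5.50) / -3.3 = 0.606 s
v² = v₀² + 2aΔx → Δx = (3.5² − 5.50²)/(2·-3.3) = 2.73 m

Phase 2 (accelerating): v₀ = 3.50 m/s, a = 1.6 m/s².
v² = v₀² + 2aΔx = 3.50² + 2·1.6·6 = 31.5 → v = 5.61 m/s
t = (v − v₀)/a = (5.61 − 3.50)/1.6 = 1.32 s

Phase 3 (decelerating): v₀ = 5.61 m/s, a = -3.5 m/s².
v = v₀ + at → t = (0 − 5.61) / -3.5 = 1.60 s
v² = v₀² + 2aΔx → Δx = (0² − 5.61²)/(2·-3.5) = 4.49 m
Total time = 0.606 + 1.32 + 1.60 = 3.53 s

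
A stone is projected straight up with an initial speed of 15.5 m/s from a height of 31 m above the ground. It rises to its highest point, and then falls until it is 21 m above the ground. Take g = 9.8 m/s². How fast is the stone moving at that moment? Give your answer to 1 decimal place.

20.9 m/s

Phase 1 (rising): v₀ = 15.5 m/s, a = -9.8 m/s².
v = v₀ + at → t = (0 − 15.5) / -9.8 = 1.58 s
v² = v₀² + 2aΔx → Δx = (0² − 15.5²)/(2·-9.8) = 12.3 m

Phase 2 (falling): v₀ = 0 m/s, a = -9.8 m/s².
Falls 22.3 m from rest: t = √(2·22.3/9.8) = 2.13 s; v = g·t = 20.9 m/s.
Final speed = 20.9 m/s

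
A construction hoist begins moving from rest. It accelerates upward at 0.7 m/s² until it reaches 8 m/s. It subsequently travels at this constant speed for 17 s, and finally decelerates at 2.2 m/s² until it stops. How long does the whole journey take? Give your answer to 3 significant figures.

Phase 1 (accelerating): v₀ = 0 m/s, a = 0.7 m/s².
v = v₀ + at → t = (8 − 0) / 0.7 = 11.4 s
v² = v₀² + 2aΔx → Δx = (8² − 0²)/(2·0.7) = 45.7 m

Phase 2 (constant speed): v₀ = 8.00 m/s, a = 0 m/s².
v = v₀ + at = 8.00 + (0)(17) = 8.00 m/s
Δx = v₀t + ½at² = 8.00·17 + 0.5·0·17² = 136 m

Phase 3 (decelerating): v₀ = 8.00 m/s, a = -2.2 m/s².
v = v₀ + at → t = (0 − 8.00) / -2.2 = 3.64 s
v² = v₀² + 2aΔx → Δx = (0² − 8.00²)/(2·-2.2) = 14.5 m
Total time = 11.4 + 17.0 + 3.64 = 32.1 s

32.1 s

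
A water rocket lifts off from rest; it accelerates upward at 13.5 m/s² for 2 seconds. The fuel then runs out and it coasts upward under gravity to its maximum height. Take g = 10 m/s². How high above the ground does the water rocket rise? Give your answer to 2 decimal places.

63.45 m

Phase 1 (powered ascent): v₀ = 0 m/s, a = 13.5 m/s².
v = v₀ + at = 0 + (13.5)(2) = 27.0 m/s
Δx = v₀t + ½at² = 0·2 + 0.5·13.5·2² = 27.0 m

Phase 2 (coasting upward): v₀ = 27.0 m/s, a = -10 m/s².
v = v₀ + at → t = (0 − 27.0) / -10 = 2.70 s
v² = v₀² + 2aΔx → Δx = (0² − 27.0²)/(2·-10) = 36.5 m
Maximum height = 27.0 + 36.5 = 63.5 m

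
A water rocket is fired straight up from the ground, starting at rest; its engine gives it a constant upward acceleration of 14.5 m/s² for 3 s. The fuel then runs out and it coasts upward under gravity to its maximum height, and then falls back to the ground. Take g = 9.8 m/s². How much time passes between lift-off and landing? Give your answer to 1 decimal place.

13.2 s

Phase 1 (powered ascent): v₀ = 0 m/s, a = 14.5 m/s².
v = v₀ + at = 0 + (14.5)(3) = 43.5 m/s
Δx = v₀t + ½at² = 0·3 + 0.5·14.5·3² = 65.2 m

Phase 2 (coasting upward): v₀ = 43.5 m/s, a = -9.8 m/s².
v = v₀ + at → t = (0 − 43.5) / -9.8 = 4.44 s
v² = v₀² + 2aΔx → Δx = (0² − 43.5²)/(2·-9.8) = 96.5 m

Phase 3 (free fall): v₀ = 0 m/s, a = -9.8 m/s².
Falls 162 m from rest: t = √(2·162/9.8) = 5.75 s; v = g·t = 56.3 m/s.
Total time = 3.00 + 4.44 + 5.75 = 13.2 s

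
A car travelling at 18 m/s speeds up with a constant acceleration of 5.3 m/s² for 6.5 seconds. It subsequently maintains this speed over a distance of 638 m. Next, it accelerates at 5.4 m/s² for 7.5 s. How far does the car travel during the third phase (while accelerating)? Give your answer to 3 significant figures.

545 m

Phase 1 (accelerating): v₀ = 18.0 m/s, a = 5.3 m/s².
v = v₀ + at = 18.0 + (5.3)(6.5) = 52.4 m/s
Δx = v₀t + ½at² = 18.0·6.5 + 0.5·5.3·6.5² = 229 m

Phase 2 (constant speed): v₀ = 52.4 m/s, a = 0 m/s².
Constant speed: t = d/v = 638/52.4 = 12.2 s

Phase 3 (accelerating): v₀ = 52.4 m/s, a = 5.4 m/s².
v = v₀ + at = 52.4 + (5.4)(7.5) = 92.9 m/s
Δx = v₀t + ½at² = 52.4·7.5 + 0.5·5.4·7.5² = 545 m
Distance in phase 3 = 545 m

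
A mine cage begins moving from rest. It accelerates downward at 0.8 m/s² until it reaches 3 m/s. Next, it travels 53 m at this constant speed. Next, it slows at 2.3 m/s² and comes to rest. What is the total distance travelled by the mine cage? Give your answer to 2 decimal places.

60.58 m

Phase 1 (accelerating): v₀ = 0 m/s, a = 0.8 m/s².
v = v₀ + at → t = (3 − 0) / 0.8 = 3.75 s
v² = v₀² + 2aΔx → Δx = (3² − 0²)/(2·0.8) = 5.62 m

Phase 2 (constant speed): v₀ = 3.00 m/s, a = 0 m/s².
Constant speed: t = d/v = 53/3.00 = 17.7 s

Phase 3 (decelerating): v₀ = 3.00 m/s, a = -2.3 m/s².
v = v₀ + at → t = (0 − 3.00) / -2.3 = 1.30 s
v² = v₀² + 2aΔx → Δx = (0² − 3.00²)/(2·-2.3) = 1.96 m
Total distance = 5.62 + 53.0 + 1.96 = 60.6 m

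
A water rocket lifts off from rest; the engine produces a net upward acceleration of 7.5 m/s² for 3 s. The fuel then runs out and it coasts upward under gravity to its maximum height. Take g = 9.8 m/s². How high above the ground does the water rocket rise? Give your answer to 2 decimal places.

Phase 1 (powered ascent): v₀ = 0 m/s, a = 7.5 m/s².
v = v₀ + at = 0 + (7.5)(3) = 22.5 m/s
Δx = v₀t + ½at² = 0·3 + 0.5·7.5·3² = 33.8 m

Phase 2 (coasting upward): v₀ = 22.5 m/s, a = -9.8 m/s².
v = v₀ + at → t = (0 − 22.5) / -9.8 = 2.30 s
v² = v₀² + 2aΔx → Δx = (0² − 22.5²)/(2·-9.8) = 25.8 m
Maximum height = 33.8 + 25.8 = 59.6 m

59.58 m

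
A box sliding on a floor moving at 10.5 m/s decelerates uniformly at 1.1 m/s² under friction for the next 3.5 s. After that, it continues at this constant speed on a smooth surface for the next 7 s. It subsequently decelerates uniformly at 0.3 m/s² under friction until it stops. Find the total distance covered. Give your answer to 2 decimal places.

Phase 1 (decelerating): v₀ = 10.5 m/s, a = -1.1 m/s².
v = v₀ + at = 10.5 + (-1.1)(3.5) = 6.65 m/s
Δx = v₀t + ½at² = 10.5·3.5 + 0.5·-1.1·3.5² = 30.0 m

Phase 2 (constant speed): v₀ = 6.65 m/s, a = 0 m/s².
v = v₀ + at = 6.65 + (0)(7) = 6.65 m/s
Δx = v₀t + ½at² = 6.65·7 + 0.5·0·7² = 46.5 m

Phase 3 (decelerating): v₀ = 6.65 m/s, a = -0.3 m/s².
v = v₀ + at → t = (0 − 6.65) / -0.3 = 22.2 s
v² = v₀² + 2aΔx → Δx = (0² − 6.65²)/(2·-0.3) = 73.7 m
Total distance = 30.0 + 46.5 + 73.7 = 150 m

150.27 m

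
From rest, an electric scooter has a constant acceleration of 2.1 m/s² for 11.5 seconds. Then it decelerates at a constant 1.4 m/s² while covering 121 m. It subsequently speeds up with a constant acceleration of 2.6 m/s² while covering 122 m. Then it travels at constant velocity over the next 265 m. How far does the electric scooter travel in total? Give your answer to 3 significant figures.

Phase 1 (accelerating): v₀ = 0 m/s, a = 2.1 m/s².
v = v₀ + at = 0 + (2.1)(11.5) = 24.2 m/s
Δx = v₀t + ½at² = 0·11.5 + 0.5·2.1·11.5² = 139 m

Phase 2 (decelerating): v₀ = 24.2 m/s, a = -1.4 m/s².
v² = v₀² + 2aΔx = 24.2² + 2·-1.4·121 = 244 → v = 15.6 m/s
t = (v − v₀)/a = (15.6 − 24.2)/-1.4 = 6.08 s

Phase 3 (accelerating): v₀ = 15.6 m/s, a = 2.6 m/s².
v² = v₀² + 2aΔx = 15.6² + 2·2.6·122 = 879 → v = 29.6 m/s
t = (v − v₀)/a = (29.6 − 15.6)/2.6 = 5.39 s

Phase 4 (constant speed): v₀ = 29.6 m/s, a = 0 m/s².
Constant speed: t = d/v = 265/29.6 = 8.94 s
Total distance = 139 + 121 + 122 + 265 = 647 m

647 m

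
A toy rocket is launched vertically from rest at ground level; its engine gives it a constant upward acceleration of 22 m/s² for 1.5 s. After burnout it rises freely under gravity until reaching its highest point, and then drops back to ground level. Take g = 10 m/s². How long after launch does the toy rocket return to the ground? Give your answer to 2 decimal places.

8.78 s

Phase 1 (powered ascent): v₀ = 0 m/s, a = 22 m/s².
v = v₀ + at = 0 + (22)(1.5) = 33.0 m/s
Δx = v₀t + ½at² = 0·1.5 + 0.5·22·1.5² = 24.8 m

Phase 2 (coasting upward): v₀ = 33.0 m/s, a = -10 m/s².
v = v₀ + at → t = (0 − 33.0) / -10 = 3.30 s
v² = v₀² + 2aΔx → Δx = (0² − 33.0²)/(2·-10) = 54.5 m

Phase 3 (free fall): v₀ = 0 m/s, a = -10 m/s².
Falls 79.2 m from rest: t = √(2·79.2/10) = 3.98 s; v = g·t = 39.8 m/s.
Total time = 1.50 + 3.30 + 3.98 = 8.78 s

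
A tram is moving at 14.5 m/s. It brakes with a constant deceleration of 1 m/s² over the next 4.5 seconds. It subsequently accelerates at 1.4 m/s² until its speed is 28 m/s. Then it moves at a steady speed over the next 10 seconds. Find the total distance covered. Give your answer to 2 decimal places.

Phase 1 (decelerating): v₀ = 14.5 m/s, a = -1 m/s².
v = v₀ + at = 14.5 + (-1)(4.5) = 10.0 m/s
Δx = v₀t + ½at² = 14.5·4.5 + 0.5·-1·4.5² = 55.1 m

Phase 2 (accelerating): v₀ = 10.0 m/s, a = 1.4 m/s².
v = v₀ + at → t = (28 − 10.0) / 1.4 = 12.9 s
v² = v₀² + 2aΔx → Δx = (28² − 10.0²)/(2·1.4) = 244 m

Phase 3 (constant speed): v₀ = 28.0 m/s, a = 0 m/s².
v = v₀ + at = 28.0 + (0)(10) = 28.0 m/s
Δx = v₀t + ½at² = 28.0·10 + 0.5·0·10² = 280 m
Total distance = 55.1 + 244 + 280 = 579 m

579.41 m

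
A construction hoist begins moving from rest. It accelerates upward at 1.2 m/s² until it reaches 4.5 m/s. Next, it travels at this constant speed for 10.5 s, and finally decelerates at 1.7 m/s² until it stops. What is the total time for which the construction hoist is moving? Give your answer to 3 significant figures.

Phase 1 (accelerating): v₀ = 0 m/s, a = 1.2 m/s².
v = v₀ + at → t = (4.5 − 0) / 1.2 = 3.75 s
v² = v₀² + 2aΔx → Δx = (4.5² − 0²)/(2·1.2) = 8.44 m

Phase 2 (constant speed): v₀ = 4.50 m/s, a = 0 m/s².
v = v₀ + at = 4.50 + (0)(10.5) = 4.50 m/s
Δx = v₀t + ½at² = 4.50·10.5 + 0.5·0·10.5² = 47.2 m

Phase 3 (decelerating): v₀ = 4.50 m/s, a = -1.7 m/s².
v = v₀ + at → t = (0 − 4.50) / -1.7 = 2.65 s
v² = v₀² + 2aΔx → Δx = (0² − 4.50²)/(2·-1.7) = 5.96 m
Total time = 3.75 + 10.5 + 2.65 = 16.9 s

16.9 s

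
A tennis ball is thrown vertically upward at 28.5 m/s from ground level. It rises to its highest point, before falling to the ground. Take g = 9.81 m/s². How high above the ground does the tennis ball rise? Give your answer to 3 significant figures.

41.4 m

Phase 1 (rising): v₀ = 28.5 m/s, a = -9.81 m/s².
v = v₀ + at → t = (0 − 28.5) / -9.81 = 2.91 s
v² = v₀² + 2aΔx → Δx = (0² − 28.5²)/(2·-9.81) = 41.4 m
Maximum height = 41.4 m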